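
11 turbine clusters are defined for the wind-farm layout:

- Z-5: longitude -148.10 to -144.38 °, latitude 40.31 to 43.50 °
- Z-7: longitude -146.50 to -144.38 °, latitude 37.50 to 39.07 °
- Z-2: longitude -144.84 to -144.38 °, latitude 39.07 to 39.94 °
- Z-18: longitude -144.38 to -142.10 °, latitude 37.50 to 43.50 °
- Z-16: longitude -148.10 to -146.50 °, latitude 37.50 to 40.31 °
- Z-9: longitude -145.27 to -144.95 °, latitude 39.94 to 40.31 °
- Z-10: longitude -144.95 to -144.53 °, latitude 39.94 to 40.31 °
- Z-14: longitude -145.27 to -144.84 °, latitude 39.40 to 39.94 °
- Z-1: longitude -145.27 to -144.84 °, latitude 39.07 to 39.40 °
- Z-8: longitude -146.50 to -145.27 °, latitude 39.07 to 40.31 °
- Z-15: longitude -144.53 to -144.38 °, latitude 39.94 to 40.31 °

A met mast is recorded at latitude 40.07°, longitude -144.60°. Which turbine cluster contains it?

The point has longitude = -144.60 and latitude = 40.07.
Only Z-10 satisfies -144.95 ≤ longitude ≤ -144.53 and 39.94 ≤ latitude ≤ 40.31.

Z-10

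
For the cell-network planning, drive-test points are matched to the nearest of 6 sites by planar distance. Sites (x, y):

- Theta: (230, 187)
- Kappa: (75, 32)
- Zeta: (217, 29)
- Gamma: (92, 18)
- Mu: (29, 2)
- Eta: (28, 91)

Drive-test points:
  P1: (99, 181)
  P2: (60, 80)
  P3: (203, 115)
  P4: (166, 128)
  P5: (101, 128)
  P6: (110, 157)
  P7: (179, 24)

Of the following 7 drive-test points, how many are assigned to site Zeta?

1

P1 → Eta
P2 → Eta
P3 → Theta
P4 → Theta
P5 → Eta
P6 → Eta
P7 → Zeta
1 of the 7 goes to Zeta.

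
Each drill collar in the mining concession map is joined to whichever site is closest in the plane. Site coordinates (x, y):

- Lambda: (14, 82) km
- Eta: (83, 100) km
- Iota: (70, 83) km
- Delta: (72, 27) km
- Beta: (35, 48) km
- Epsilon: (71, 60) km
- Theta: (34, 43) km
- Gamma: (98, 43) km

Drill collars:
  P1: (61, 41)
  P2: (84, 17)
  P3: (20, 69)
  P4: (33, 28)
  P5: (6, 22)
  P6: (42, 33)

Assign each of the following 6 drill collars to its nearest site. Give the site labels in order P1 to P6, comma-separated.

P1 → Delta (d²=317.00)
P2 → Delta (d²=244.00)
P3 → Lambda (d²=205.00)
P4 → Theta (d²=226.00)
P5 → Theta (d²=1225.00)
P6 → Theta (d²=164.00)

Delta, Delta, Lambda, Theta, Theta, Theta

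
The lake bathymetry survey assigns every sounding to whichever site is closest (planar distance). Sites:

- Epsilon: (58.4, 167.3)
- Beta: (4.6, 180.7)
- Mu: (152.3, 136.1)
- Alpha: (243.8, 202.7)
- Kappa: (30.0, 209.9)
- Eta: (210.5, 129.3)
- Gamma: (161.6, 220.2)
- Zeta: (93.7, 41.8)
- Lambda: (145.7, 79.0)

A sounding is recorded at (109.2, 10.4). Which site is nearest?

Squared distances to each site:
Epsilon: 27198.250; Beta: 39943.250; Mu: 17658.100; Alpha: 55096.450; Kappa: 46072.890; Eta: 24398.900; Gamma: 46761.800; Zeta: 1226.210; Lambda: 6038.210.
Minimum at Zeta.

Zeta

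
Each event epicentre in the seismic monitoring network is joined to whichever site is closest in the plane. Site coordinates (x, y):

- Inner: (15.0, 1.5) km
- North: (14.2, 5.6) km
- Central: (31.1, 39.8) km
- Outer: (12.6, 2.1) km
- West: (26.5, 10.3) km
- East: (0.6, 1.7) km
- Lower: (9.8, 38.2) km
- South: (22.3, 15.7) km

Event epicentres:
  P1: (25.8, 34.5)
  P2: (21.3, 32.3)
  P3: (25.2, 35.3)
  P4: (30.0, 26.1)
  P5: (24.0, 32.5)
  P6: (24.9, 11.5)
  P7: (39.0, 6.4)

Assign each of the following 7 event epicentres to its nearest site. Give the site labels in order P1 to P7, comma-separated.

P1 → Central (d²=56.18)
P2 → Central (d²=152.29)
P3 → Central (d²=55.06)
P4 → South (d²=167.45)
P5 → Central (d²=103.70)
P6 → West (d²=4.00)
P7 → West (d²=171.46)

Central, Central, Central, South, Central, West, West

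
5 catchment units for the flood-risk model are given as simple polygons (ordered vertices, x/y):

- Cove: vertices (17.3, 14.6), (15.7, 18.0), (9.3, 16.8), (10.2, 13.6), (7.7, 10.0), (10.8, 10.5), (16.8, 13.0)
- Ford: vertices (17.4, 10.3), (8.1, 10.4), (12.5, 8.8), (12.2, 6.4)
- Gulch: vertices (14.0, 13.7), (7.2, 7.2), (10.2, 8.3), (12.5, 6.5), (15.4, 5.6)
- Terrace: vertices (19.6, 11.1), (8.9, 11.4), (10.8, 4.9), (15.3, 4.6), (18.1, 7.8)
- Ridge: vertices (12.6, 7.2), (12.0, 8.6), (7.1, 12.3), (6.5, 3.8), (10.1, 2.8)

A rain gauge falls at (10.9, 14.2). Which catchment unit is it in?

Cast a ray rightward from (10.9, 14.2). For each polygon, the edges (by vertex number in listed order) whose endpoints lie on opposite sides of y = 14.2, where each meets that height, and whether that is right or left of the point:
Cove: 3–4 at x≈10.03 (left), 7–1 at x≈17.18 (right) → 1 crossing.
Ford: no edge straddles that height → 0 crossings.
Gulch: no edge straddles that height → 0 crossings.
Terrace: no edge straddles that height → 0 crossings.
Ridge: no edge straddles that height → 0 crossings.
Only Cove has an odd count, so the point is inside Cove.

Cove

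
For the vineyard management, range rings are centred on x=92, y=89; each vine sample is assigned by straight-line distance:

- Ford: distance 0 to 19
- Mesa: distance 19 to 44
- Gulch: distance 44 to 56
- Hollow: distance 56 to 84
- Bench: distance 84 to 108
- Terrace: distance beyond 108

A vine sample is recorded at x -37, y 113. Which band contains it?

Terrace

Distance = √((-37−92)² + (113−89)²) = √(16641.000 + 576.000) = 131.214.
108 ≤ 131.214 < ∞ → Terrace.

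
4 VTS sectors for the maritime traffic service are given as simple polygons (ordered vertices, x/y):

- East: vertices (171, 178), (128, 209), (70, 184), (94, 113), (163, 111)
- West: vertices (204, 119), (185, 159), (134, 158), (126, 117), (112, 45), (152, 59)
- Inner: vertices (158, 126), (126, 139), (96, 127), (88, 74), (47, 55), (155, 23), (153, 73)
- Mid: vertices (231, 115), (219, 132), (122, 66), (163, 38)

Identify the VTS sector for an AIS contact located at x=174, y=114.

West

Cast a ray rightward from (174, 114). For each polygon, the edges (by vertex number in listed order) whose endpoints lie on opposite sides of y = 114, where each meets that height, and whether that is right or left of the point:
East: 3–4 at x≈93.7 (left), 5–1 at x≈163.4 (left) → 0 crossings.
West: 4–5 at x≈125.4 (left), 6–1 at x≈199.7 (right) → 1 crossing.
Inner: 3–4 at x≈94.0 (left), 7–1 at x≈156.9 (left) → 0 crossings.
Mid: 2–3 at x≈192.5 (right), 4–1 at x≈230.1 (right) → 2 crossings.
Only West has an odd count, so the point is inside West.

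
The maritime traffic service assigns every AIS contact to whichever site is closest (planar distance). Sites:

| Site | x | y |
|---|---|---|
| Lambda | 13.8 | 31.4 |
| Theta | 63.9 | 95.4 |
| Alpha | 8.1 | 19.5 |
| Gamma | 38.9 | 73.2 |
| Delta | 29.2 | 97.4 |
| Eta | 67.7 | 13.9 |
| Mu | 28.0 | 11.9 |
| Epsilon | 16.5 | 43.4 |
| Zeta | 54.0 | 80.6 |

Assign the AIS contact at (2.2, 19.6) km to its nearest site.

Squared distances to each site:
Lambda: 273.800; Theta: 9552.530; Alpha: 34.820; Gamma: 4219.850; Delta: 6781.840; Eta: 4322.740; Mu: 724.930; Epsilon: 770.930; Zeta: 6404.240.
Minimum at Alpha.

Alpha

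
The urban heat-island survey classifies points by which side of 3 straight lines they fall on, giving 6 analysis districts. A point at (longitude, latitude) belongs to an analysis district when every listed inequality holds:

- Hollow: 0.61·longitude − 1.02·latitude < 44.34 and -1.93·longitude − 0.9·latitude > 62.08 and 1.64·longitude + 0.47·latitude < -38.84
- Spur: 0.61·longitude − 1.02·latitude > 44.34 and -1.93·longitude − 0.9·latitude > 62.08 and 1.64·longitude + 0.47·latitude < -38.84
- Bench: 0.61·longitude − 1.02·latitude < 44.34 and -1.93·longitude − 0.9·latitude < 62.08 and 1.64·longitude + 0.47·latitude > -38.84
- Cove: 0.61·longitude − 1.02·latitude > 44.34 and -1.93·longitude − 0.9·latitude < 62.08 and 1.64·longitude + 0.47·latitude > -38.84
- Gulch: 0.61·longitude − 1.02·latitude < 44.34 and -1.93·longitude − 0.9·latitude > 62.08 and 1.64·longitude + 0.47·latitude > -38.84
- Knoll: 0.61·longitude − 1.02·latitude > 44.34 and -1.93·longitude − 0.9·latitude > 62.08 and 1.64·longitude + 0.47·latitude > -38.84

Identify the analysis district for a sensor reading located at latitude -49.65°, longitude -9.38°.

0.61·-9.38 − 1.02·-49.65 = 44.921, which is > 44.34
-1.93·-9.38 − 0.9·-49.65 = 62.788, which is > 62.08
1.64·-9.38 + 0.47·-49.65 = -38.719, which is > -38.84
This sign pattern matches Knoll.

Knoll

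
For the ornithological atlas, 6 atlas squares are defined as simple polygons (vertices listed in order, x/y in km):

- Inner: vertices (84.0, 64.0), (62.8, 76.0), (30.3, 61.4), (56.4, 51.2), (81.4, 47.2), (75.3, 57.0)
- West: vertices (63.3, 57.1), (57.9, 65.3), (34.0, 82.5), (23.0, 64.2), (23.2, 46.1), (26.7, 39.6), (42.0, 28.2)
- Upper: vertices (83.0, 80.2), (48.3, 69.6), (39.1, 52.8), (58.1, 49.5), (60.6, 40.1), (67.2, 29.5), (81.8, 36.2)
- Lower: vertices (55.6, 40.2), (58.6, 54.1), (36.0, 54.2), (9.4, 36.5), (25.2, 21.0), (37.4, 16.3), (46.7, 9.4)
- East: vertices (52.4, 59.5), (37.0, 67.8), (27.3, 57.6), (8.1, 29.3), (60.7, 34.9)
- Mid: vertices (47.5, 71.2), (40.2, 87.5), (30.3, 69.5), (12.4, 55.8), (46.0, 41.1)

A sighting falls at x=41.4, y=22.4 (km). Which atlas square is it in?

Cast a ray rightward from (41.4, 22.4). For each polygon, the edges (by vertex number in listed order) whose endpoints lie on opposite sides of y = 22.4, where each meets that height, and whether that is right or left of the point:
Inner: no edge straddles that height → 0 crossings.
West: no edge straddles that height → 0 crossings.
Upper: no edge straddles that height → 0 crossings.
Lower: 4–5 at x≈23.77 (left), 7–1 at x≈50.46 (right) → 1 crossing.
East: no edge straddles that height → 0 crossings.
Mid: no edge straddles that height → 0 crossings.
Only Lower has an odd count, so the point is inside Lower.

Lower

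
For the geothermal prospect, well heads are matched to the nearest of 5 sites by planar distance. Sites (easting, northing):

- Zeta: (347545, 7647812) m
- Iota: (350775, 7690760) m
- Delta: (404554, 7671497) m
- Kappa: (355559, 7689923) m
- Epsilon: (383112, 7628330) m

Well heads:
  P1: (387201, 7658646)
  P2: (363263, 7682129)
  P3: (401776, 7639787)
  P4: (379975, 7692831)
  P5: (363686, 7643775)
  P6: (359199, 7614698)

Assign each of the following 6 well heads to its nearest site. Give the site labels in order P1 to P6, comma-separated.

P1 → Delta (d²=466274810.00)
P2 → Kappa (d²=120098052.00)
P3 → Epsilon (d²=479607745.00)
P4 → Kappa (d²=604597520.00)
P5 → Zeta (d²=276829250.00)
P6 → Epsilon (d²=757662993.00)

Delta, Kappa, Epsilon, Kappa, Zeta, Epsilon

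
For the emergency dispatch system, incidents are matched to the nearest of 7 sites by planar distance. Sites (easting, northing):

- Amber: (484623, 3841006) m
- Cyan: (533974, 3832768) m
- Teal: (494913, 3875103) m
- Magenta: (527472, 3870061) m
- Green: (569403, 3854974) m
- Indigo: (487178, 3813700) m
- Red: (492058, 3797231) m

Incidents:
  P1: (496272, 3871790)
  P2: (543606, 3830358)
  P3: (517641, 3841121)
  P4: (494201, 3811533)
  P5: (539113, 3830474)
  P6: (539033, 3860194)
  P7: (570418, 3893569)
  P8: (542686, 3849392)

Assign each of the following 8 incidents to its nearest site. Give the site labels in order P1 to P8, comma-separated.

P1 → Teal (d²=12822850.00)
P2 → Cyan (d²=98583524.00)
P3 → Cyan (d²=336539498.00)
P4 → Indigo (d²=54018418.00)
P5 → Cyan (d²=31671757.00)
P6 → Magenta (d²=231014410.00)
P7 → Green (d²=1490604250.00)
P8 → Cyan (d²=352256320.00)

Teal, Cyan, Cyan, Indigo, Cyan, Magenta, Green, Cyan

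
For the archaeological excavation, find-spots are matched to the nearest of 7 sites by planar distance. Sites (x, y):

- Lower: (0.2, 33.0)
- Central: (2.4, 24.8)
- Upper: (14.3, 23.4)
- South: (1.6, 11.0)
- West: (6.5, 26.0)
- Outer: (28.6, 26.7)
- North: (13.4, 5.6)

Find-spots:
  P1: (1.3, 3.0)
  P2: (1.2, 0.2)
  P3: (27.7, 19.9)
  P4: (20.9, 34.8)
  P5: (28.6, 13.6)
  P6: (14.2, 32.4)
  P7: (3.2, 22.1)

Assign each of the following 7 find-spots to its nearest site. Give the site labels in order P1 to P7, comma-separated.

South, South, Outer, Outer, Outer, Upper, Central

P1 → South (d²=64.09)
P2 → South (d²=116.80)
P3 → Outer (d²=47.05)
P4 → Outer (d²=124.90)
P5 → Outer (d²=171.61)
P6 → Upper (d²=81.01)
P7 → Central (d²=7.93)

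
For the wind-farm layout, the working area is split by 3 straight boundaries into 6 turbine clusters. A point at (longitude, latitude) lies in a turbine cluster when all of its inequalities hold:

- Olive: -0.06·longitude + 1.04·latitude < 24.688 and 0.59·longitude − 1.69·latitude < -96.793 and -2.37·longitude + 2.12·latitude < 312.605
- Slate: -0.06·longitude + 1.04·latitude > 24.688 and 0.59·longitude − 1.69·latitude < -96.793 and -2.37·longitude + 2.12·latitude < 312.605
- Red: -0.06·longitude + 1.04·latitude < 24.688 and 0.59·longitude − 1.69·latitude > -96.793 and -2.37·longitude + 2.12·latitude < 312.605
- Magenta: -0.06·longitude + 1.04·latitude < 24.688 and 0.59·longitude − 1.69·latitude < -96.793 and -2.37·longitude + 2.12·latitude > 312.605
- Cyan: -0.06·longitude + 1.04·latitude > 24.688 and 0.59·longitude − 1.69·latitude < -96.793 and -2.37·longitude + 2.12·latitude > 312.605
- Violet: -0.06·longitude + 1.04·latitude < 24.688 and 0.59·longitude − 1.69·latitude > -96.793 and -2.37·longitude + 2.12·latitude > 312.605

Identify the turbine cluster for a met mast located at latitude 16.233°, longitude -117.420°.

-0.06·-117.420 + 1.04·16.233 = 23.928, which is < 24.688
0.59·-117.420 − 1.69·16.233 = -96.712, which is > -96.793
-2.37·-117.420 + 2.12·16.233 = 312.699, which is > 312.605
This sign pattern matches Violet.

Violet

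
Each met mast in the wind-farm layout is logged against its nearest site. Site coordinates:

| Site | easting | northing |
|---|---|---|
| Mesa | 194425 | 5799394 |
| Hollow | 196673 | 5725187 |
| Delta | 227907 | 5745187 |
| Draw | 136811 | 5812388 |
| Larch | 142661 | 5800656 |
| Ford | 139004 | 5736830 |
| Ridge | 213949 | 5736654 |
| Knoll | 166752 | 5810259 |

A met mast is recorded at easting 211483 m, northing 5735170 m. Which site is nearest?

Squared distances to each site:
Mesa: 4415697540.000; Hollow: 318996389.000; Delta: 370088065.000; Draw: 11538527108.000; Larch: 9024883880.000; Ford: 5255961041.000; Ridge: 8283412.000; Knoll: 7639220282.000.
Minimum at Ridge.

Ridge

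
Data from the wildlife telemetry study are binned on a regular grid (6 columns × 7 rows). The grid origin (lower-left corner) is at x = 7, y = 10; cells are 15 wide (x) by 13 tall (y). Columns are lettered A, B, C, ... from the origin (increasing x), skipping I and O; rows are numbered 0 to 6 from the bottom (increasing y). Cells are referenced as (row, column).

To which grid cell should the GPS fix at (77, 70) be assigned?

Column index: ⌊(77 − 7) / 15⌋ = ⌊4.667⌋ = 4 → column E
Row offset from origin: ⌊(70 − 10) / 13⌋ = ⌊4.615⌋ = 4 → row 4

(4, E)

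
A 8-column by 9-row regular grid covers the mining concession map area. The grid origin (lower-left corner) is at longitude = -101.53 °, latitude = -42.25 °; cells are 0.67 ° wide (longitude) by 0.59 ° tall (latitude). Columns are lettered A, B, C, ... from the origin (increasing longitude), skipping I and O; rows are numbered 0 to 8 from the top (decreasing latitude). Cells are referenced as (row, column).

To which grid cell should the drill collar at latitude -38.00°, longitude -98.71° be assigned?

(1, E)

Column index: ⌊(-98.71 − -101.53) / 0.67⌋ = ⌊4.209⌋ = 4 → column E
Row offset from origin: ⌊(-38.00 − -42.25) / 0.59⌋ = ⌊7.203⌋ = 7 → row 1 (counted from top)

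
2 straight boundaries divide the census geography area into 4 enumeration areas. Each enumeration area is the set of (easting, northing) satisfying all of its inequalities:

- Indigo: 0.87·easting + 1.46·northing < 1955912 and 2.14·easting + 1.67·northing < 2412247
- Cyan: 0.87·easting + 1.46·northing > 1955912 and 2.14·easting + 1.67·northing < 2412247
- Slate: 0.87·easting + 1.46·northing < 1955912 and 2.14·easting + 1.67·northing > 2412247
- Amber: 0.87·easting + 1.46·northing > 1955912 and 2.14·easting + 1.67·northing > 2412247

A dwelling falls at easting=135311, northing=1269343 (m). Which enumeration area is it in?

0.87·135311 + 1.46·1269343 = 1970961.350, which is > 1955912
2.14·135311 + 1.67·1269343 = 2409368.350, which is < 2412247
This sign pattern matches Cyan.

Cyan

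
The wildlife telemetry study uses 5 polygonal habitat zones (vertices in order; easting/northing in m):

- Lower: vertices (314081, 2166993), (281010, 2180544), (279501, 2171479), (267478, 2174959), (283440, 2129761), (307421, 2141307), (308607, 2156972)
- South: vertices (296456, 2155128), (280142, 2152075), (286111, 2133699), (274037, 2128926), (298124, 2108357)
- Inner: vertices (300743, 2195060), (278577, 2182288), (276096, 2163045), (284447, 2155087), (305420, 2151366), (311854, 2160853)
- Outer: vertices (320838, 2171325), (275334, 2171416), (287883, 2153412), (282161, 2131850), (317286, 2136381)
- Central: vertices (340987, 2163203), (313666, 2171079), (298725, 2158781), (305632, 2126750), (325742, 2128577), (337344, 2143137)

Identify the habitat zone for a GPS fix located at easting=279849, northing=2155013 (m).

Cast a ray rightward from (279849, 2155013). For each polygon, the edges (by vertex number in listed order) whose endpoints lie on opposite sides of northing = 2155013, where each meets that height, and whether that is right or left of the point:
Lower: 4–5 at easting≈274522.1 (left), 6–7 at easting≈308458.7 (right) → 1 crossing.
South: 1–2 at easting≈295841.5 (right), 5–1 at easting≈296460.1 (right) → 2 crossings.
Inner: 4–5 at easting≈284864.1 (right), 5–6 at easting≈307893.4 (right) → 2 crossings.
Outer: 2–3 at easting≈286767.1 (right), 5–1 at easting≈319179.9 (right) → 2 crossings.
Central: 3–4 at easting≈299537.5 (right), 6–1 at easting≈339500.1 (right) → 2 crossings.
Only Lower has an odd count, so the point is inside Lower.

Lower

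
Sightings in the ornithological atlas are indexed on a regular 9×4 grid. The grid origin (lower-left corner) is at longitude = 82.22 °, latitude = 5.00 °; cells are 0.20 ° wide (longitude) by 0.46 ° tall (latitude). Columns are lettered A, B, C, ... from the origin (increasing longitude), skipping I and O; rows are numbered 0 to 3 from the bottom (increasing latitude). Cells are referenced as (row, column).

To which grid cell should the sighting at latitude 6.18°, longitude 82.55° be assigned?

Column index: ⌊(82.55 − 82.22) / 0.20⌋ = ⌊1.650⌋ = 1 → column B
Row offset from origin: ⌊(6.18 − 5.00) / 0.46⌋ = ⌊2.565⌋ = 2 → row 2

(2, B)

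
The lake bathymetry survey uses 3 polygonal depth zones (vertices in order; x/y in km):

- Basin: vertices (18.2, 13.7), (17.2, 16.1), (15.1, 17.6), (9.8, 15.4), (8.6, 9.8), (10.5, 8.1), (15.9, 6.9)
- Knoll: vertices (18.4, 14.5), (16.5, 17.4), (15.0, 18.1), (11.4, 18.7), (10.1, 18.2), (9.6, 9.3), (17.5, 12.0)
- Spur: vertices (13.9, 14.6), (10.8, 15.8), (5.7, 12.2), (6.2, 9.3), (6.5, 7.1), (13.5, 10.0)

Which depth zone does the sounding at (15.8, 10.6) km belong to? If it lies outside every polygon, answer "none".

Cast a ray rightward from (15.8, 10.6). For each polygon, the edges (by vertex number in listed order) whose endpoints lie on opposite sides of y = 10.6, where each meets that height, and whether that is right or left of the point:
Basin: 4–5 at x≈8.77 (left), 7–1 at x≈17.15 (right) → 1 crossing.
Knoll: 5–6 at x≈9.67 (left), 6–7 at x≈13.40 (left) → 0 crossings.
Spur: 3–4 at x≈5.98 (left), 6–1 at x≈13.55 (left) → 0 crossings.
Only Basin has an odd count, so the point is inside Basin.

Basin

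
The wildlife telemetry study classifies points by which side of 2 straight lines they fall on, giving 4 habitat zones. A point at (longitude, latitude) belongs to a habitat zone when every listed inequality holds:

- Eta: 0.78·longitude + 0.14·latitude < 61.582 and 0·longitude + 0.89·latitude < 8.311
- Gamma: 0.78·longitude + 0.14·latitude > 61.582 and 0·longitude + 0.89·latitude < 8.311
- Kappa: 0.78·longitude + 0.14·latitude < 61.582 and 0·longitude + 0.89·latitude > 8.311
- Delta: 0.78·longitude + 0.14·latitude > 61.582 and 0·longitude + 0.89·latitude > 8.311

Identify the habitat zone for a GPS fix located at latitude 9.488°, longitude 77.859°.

Delta

0.78·77.859 + 0.14·9.488 = 62.058, which is > 61.582
0·77.859 + 0.89·9.488 = 8.444, which is > 8.311
This sign pattern matches Delta.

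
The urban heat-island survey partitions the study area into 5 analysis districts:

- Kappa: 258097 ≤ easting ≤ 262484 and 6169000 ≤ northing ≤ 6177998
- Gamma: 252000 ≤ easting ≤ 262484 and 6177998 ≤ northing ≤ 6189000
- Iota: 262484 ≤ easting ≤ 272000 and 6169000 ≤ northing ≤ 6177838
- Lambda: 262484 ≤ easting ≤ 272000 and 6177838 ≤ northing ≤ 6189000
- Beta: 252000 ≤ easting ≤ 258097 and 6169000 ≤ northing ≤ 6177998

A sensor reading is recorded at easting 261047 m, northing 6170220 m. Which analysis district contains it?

Kappa

The point has easting = 261047 and northing = 6170220.
Only Kappa satisfies 258097 ≤ easting ≤ 262484 and 6169000 ≤ northing ≤ 6177998.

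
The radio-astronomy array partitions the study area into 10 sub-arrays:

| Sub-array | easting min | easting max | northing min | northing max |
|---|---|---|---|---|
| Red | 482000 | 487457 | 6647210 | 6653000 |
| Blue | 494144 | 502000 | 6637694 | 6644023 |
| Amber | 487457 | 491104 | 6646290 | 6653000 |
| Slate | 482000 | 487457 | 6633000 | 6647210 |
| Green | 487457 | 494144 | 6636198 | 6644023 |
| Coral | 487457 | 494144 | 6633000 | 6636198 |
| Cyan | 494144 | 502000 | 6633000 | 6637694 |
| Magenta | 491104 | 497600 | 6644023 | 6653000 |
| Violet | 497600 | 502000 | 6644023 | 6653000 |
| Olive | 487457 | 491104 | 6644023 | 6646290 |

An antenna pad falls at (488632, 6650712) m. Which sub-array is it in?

Amber

The point has easting = 488632 and northing = 6650712.
Only Amber satisfies 487457 ≤ easting ≤ 491104 and 6646290 ≤ northing ≤ 6653000.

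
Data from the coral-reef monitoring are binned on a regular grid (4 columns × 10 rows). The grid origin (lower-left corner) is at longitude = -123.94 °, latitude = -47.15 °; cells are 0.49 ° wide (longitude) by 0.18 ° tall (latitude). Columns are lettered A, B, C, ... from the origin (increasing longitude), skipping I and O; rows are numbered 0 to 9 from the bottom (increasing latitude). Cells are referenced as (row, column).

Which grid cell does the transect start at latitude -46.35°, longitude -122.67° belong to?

Column index: ⌊(-122.67 − -123.94) / 0.49⌋ = ⌊2.592⌋ = 2 → column C
Row offset from origin: ⌊(-46.35 − -47.15) / 0.18⌋ = ⌊4.444⌋ = 4 → row 4

(4, C)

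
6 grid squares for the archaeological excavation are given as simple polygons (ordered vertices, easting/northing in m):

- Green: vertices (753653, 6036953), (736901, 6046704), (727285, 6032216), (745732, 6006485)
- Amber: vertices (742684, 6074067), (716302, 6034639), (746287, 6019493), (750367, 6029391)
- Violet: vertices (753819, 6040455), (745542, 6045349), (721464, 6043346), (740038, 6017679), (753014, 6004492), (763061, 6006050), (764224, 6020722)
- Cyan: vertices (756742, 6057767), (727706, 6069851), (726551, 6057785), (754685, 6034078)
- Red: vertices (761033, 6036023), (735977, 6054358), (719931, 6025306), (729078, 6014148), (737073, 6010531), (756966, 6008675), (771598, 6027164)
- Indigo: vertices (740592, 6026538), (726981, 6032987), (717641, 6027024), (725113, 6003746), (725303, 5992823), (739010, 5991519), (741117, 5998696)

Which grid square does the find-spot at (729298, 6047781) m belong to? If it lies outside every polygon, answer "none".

Amber

Cast a ray rightward from (729298, 6047781). For each polygon, the edges (by vertex number in listed order) whose endpoints lie on opposite sides of northing = 6047781, where each meets that height, and whether that is right or left of the point:
Green: no edge straddles that height → 0 crossings.
Amber: 1–2 at easting≈725095.6 (left), 4–1 at easting≈747204.4 (right) → 1 crossing.
Violet: no edge straddles that height → 0 crossings.
Cyan: 3–4 at easting≈738423.1 (right), 4–1 at easting≈755874.9 (right) → 2 crossings.
Red: 1–2 at easting≈744964.9 (right), 2–3 at easting≈732344.4 (right) → 2 crossings.
Indigo: no edge straddles that height → 0 crossings.
Only Amber has an odd count, so the point is inside Amber.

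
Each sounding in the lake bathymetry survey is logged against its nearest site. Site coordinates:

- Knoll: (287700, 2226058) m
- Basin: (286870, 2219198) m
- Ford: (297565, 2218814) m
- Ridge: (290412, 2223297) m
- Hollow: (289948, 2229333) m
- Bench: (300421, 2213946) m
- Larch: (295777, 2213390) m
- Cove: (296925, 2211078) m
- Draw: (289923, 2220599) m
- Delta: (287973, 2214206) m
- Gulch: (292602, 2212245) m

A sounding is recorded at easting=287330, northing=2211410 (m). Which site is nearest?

Delta

Squared distances to each site:
Knoll: 214700804.000; Basin: 60864544.000; Ford: 159574441.000; Ridge: 150799493.000; Hollow: 328087853.000; Bench: 177805577.000; Larch: 75272209.000; Cove: 92174249.000; Draw: 91161370.000; Delta: 8231065.000; Gulch: 28491209.000.
Minimum at Delta.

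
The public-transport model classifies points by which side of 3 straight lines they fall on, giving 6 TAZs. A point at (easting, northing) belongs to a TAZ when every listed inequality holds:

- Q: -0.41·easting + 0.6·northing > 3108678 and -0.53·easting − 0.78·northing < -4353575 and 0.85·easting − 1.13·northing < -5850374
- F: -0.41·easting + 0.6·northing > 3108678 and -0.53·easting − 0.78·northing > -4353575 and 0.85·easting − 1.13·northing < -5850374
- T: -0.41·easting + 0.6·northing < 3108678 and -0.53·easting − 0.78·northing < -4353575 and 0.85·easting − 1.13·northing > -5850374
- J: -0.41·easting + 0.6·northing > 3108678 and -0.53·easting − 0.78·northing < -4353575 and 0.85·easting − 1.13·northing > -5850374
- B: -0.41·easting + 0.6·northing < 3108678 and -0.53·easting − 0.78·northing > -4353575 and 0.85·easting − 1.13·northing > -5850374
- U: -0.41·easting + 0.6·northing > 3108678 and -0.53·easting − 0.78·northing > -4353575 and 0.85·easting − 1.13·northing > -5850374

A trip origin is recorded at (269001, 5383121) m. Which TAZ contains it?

-0.41·269001 + 0.6·5383121 = 3119582.190, which is > 3108678
-0.53·269001 − 0.78·5383121 = -4341404.910, which is > -4353575
0.85·269001 − 1.13·5383121 = -5854275.880, which is < -5850374
This sign pattern matches F.

F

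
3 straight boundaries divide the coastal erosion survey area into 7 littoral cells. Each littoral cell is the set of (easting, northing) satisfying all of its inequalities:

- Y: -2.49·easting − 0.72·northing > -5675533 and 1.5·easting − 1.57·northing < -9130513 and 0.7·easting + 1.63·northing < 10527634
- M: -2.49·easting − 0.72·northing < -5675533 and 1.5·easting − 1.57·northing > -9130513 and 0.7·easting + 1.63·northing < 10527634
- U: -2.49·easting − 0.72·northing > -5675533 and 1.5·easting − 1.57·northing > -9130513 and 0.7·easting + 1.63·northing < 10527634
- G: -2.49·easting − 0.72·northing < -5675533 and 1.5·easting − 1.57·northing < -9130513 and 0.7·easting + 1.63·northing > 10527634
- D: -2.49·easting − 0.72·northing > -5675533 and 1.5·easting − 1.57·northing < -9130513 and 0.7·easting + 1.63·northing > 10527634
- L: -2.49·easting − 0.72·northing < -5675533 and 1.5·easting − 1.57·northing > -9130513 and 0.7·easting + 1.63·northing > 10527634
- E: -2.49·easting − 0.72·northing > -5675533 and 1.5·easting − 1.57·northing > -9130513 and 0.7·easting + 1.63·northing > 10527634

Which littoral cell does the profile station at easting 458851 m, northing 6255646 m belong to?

-2.49·458851 − 0.72·6255646 = -5646604.110, which is > -5675533
1.5·458851 − 1.57·6255646 = -9133087.720, which is < -9130513
0.7·458851 + 1.63·6255646 = 10517898.680, which is < 10527634
This sign pattern matches Y.

Y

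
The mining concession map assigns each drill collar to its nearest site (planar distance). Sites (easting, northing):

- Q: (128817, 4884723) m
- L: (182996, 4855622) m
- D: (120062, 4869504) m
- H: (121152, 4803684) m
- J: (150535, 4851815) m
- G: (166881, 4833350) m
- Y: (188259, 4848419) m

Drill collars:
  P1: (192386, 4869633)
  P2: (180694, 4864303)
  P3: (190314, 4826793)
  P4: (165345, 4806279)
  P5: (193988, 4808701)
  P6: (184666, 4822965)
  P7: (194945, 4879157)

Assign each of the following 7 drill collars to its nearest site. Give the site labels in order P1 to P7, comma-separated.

L, L, Y, G, G, G, L

P1 → L (d²=284480221.00)
P2 → L (d²=80658965.00)
P3 → Y (d²=471906901.00)
P4 → G (d²=735198337.00)
P5 → G (d²=1342362650.00)
P6 → G (d²=424154450.00)
P7 → L (d²=696674826.00)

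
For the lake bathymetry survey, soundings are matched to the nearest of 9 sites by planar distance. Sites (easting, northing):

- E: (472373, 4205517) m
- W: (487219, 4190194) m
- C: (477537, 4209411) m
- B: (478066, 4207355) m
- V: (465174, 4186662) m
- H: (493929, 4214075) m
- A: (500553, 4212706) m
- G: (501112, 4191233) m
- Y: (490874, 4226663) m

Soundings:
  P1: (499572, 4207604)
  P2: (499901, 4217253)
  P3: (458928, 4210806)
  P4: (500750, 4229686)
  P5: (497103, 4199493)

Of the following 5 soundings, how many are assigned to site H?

P1 → A
P2 → A
P3 → E
P4 → Y
P5 → G
0 of the 5 go to H.

0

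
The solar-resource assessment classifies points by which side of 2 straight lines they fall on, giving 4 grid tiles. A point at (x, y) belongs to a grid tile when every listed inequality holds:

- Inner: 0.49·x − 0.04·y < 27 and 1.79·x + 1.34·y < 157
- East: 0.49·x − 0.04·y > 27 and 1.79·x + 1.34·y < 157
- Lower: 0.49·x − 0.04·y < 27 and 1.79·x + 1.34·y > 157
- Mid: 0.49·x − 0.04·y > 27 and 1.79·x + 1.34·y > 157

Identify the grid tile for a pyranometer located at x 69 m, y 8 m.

East

0.49·69 − 0.04·8 = 33.490, which is > 27
1.79·69 + 1.34·8 = 134.230, which is < 157
This sign pattern matches East.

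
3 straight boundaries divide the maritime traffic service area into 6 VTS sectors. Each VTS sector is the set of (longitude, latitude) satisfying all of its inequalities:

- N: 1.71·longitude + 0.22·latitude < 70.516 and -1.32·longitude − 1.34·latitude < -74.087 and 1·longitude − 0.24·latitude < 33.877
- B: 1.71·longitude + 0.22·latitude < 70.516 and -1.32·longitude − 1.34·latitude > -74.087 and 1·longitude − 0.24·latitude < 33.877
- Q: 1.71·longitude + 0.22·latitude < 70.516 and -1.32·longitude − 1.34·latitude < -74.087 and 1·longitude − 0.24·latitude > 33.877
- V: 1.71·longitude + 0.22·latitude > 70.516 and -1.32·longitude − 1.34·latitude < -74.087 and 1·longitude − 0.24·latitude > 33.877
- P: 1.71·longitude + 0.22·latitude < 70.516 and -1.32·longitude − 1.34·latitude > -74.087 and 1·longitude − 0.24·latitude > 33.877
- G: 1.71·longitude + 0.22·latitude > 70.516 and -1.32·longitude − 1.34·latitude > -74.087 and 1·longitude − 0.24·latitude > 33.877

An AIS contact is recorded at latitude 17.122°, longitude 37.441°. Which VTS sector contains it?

1.71·37.441 + 0.22·17.122 = 67.791, which is < 70.516
-1.32·37.441 − 1.34·17.122 = -72.366, which is > -74.087
1·37.441 − 0.24·17.122 = 33.332, which is < 33.877
This sign pattern matches B.

B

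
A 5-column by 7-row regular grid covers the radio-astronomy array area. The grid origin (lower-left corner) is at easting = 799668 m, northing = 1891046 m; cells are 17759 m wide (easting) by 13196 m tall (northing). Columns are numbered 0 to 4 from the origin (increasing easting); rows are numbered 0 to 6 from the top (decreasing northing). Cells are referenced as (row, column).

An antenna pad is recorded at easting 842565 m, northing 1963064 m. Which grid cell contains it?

(1, 2)

Column index: ⌊(842565 − 799668) / 17759⌋ = ⌊2.416⌋ = 2
Row offset from origin: ⌊(1963064 − 1891046) / 13196⌋ = ⌊5.458⌋ = 5 → row 1 (counted from top)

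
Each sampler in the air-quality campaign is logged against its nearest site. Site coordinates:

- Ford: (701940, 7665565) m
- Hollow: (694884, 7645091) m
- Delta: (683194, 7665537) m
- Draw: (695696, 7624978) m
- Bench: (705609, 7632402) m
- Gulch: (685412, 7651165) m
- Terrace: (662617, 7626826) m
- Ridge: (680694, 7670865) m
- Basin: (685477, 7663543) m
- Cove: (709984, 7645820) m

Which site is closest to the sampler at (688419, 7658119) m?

Basin

Squared distances to each site:
Ford: 238260357.000; Hollow: 211525009.000; Delta: 82327349.000; Draw: 1151280610.000; Bench: 956860189.000; Gulch: 57400165.000; Terrace: 1644995053.000; Ridge: 222136141.000; Basin: 38075140.000; Cove: 616314626.000.
Minimum at Basin.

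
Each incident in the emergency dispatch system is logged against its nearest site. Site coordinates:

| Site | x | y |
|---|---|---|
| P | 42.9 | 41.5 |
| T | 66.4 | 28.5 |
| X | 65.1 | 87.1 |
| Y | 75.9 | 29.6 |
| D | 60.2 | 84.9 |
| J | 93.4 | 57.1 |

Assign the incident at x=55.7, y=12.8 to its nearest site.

Squared distances to each site:
P: 987.530; T: 360.980; X: 5608.850; Y: 690.280; D: 5218.660; J: 3383.780.
Minimum at T.

T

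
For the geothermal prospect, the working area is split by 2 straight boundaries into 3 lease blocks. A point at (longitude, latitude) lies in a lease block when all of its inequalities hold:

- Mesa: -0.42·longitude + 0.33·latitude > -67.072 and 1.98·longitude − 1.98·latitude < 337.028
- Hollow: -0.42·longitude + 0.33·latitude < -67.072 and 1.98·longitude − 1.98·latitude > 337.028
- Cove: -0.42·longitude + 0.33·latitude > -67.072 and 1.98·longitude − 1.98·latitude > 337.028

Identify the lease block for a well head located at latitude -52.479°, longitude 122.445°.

-0.42·122.445 + 0.33·-52.479 = -68.745, which is < -67.072
1.98·122.445 − 1.98·-52.479 = 346.350, which is > 337.028
This sign pattern matches Hollow.

Hollow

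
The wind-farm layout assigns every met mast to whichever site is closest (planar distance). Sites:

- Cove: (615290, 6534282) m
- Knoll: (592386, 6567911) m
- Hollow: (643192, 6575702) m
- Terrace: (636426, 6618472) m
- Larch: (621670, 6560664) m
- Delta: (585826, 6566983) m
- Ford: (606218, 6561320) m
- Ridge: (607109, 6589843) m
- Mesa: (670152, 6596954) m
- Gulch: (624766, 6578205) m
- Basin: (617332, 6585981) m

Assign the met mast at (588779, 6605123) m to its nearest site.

Squared distances to each site:
Cove: 5721280402.000; Knoll: 1397743393.000; Hollow: 3826369810.000; Terrace: 2448432410.000; Larch: 3058420562.000; Delta: 1463379809.000; Ford: 2222821530.000; Ridge: 569467300.000; Mesa: 6688297690.000; Gulch: 2019642893.000; Basin: 1181689973.000.
Minimum at Ridge.

Ridge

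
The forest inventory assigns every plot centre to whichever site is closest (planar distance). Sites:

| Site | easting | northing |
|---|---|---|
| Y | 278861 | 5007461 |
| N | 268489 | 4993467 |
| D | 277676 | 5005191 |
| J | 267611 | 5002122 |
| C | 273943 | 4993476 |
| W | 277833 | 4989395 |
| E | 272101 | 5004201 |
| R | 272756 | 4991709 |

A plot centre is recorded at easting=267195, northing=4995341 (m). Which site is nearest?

N

Squared distances to each site:
Y: 282989956.000; N: 5186312.000; D: 206873861.000; J: 46155017.000; C: 49013729.000; W: 148521960.000; E: 102568436.000; R: 44116145.000.
Minimum at N.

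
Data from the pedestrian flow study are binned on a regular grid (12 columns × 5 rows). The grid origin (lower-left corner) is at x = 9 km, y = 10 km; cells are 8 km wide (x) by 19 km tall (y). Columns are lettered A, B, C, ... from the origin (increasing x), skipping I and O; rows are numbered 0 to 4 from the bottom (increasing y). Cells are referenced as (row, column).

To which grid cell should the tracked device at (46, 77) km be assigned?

(3, E)

Column index: ⌊(46 − 9) / 8⌋ = ⌊4.625⌋ = 4 → column E
Row offset from origin: ⌊(77 − 10) / 19⌋ = ⌊3.526⌋ = 3 → row 3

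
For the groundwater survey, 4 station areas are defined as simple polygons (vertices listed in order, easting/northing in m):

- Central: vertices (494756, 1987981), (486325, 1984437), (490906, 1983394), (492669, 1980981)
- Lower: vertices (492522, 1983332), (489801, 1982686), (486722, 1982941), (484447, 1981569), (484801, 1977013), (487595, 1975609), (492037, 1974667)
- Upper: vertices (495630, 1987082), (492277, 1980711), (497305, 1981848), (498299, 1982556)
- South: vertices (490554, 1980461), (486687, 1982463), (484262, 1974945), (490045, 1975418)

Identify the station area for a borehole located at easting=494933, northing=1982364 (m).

Upper

Cast a ray rightward from (494933, 1982364). For each polygon, the edges (by vertex number in listed order) whose endpoints lie on opposite sides of northing = 1982364, where each meets that height, and whether that is right or left of the point:
Central: 3–4 at easting≈491658.5 (left), 4–1 at easting≈493081.3 (left) → 0 crossings.
Lower: 3–4 at easting≈485765.2 (left), 7–1 at easting≈492467.8 (left) → 0 crossings.
Upper: 1–2 at easting≈493147.0 (left), 3–4 at easting≈498029.4 (right) → 1 crossing.
South: 1–2 at easting≈486878.2 (left), 2–3 at easting≈486655.1 (left) → 0 crossings.
Only Upper has an odd count, so the point is inside Upper.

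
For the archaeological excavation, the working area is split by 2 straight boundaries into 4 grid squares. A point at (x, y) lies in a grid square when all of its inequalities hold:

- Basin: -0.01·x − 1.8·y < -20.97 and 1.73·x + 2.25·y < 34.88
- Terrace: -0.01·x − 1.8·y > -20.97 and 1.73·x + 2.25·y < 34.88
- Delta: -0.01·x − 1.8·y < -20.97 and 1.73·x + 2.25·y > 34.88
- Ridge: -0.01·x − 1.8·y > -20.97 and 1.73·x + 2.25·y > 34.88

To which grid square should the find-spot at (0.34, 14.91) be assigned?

-0.01·0.34 − 1.8·14.91 = -26.841, which is < -20.97
1.73·0.34 + 2.25·14.91 = 34.136, which is < 34.88
This sign pattern matches Basin.

Basin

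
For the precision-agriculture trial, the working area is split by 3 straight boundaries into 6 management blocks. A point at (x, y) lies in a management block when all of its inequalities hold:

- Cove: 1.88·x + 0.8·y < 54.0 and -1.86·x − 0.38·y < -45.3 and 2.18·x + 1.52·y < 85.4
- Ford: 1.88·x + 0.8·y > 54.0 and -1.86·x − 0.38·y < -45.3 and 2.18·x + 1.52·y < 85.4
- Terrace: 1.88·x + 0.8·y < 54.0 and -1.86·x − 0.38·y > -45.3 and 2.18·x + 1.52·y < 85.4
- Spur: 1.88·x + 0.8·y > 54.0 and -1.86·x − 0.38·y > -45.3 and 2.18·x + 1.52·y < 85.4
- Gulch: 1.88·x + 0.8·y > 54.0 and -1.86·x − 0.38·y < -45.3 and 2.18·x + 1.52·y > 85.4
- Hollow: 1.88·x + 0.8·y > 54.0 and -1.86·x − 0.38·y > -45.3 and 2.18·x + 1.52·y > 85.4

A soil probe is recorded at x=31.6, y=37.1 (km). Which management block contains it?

1.88·31.6 + 0.8·37.1 = 89.088, which is > 54.0
-1.86·31.6 − 0.38·37.1 = -72.874, which is < -45.3
2.18·31.6 + 1.52·37.1 = 125.280, which is > 85.4
This sign pattern matches Gulch.

Gulch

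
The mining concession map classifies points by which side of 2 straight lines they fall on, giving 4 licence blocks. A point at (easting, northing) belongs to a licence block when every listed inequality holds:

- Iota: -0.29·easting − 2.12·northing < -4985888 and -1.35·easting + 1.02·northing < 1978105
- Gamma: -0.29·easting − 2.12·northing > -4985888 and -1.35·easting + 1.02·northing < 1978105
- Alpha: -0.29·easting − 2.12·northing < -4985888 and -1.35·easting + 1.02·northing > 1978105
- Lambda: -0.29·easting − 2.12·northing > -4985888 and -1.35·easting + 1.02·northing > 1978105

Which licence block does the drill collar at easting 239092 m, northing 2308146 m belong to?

Lambda

-0.29·239092 − 2.12·2308146 = -4962606.200, which is > -4985888
-1.35·239092 + 1.02·2308146 = 2031534.720, which is > 1978105
This sign pattern matches Lambda.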